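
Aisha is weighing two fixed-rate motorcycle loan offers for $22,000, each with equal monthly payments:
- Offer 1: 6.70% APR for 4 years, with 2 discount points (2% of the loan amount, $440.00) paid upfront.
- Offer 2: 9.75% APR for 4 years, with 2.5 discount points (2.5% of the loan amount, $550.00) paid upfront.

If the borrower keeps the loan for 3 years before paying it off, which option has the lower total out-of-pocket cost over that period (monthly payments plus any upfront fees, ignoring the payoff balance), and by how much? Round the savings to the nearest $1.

Offer 1: monthly rate = 6.7%/12 = 0.0055833; payment = 22,000 × 0.0055833 / (1 − (1+0.0055833)^−48) = $523.76.
Offer 2: monthly rate = 9.75%/12 = 0.0081250; payment = 22,000 × 0.0081250 / (1 − (1+0.0081250)^−48) = $555.34.
Over 36 months: Offer 1 costs 36 × $523.76 + $440.00 = $19,295.36; Offer 2 costs 36 × $555.34 + $550.00 = $20,542.24.
Offer 1 is cheaper by $20,542.24 − $19,295.36 = $1,246.88.

Offer 1 by $1,247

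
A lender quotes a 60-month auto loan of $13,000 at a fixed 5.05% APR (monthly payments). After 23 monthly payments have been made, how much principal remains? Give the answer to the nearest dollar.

With monthly rate i = 5.05%/12 = 0.0042083, the balance after k of n payments is P · [(1+i)^n − (1+i)^k] / [(1+i)^n − 1].
(1+0.0042083)^60 = 1.28655768 and (1+0.0042083)^23 = 1.10140713, so the balance is 13,000 × (1.28655768 − 1.10140713) / (1.28655768 − 1) = $8,399.56.

$8,400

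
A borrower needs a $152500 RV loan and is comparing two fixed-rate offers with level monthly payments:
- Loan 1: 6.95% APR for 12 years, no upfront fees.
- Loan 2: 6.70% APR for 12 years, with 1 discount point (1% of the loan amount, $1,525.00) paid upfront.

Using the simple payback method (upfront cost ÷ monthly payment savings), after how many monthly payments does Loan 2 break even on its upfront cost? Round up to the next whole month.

76 months

Loan 1: at 6.95% the monthly rate is 0.0057917, so the payment is 152,500 × 0.0057917 / (1 − 1.0057917^−144) = $1,564.22.
Loan 2: monthly rate = 6.7%/12 = 0.0055833; payment = 152,500 × 0.0055833 / (1 − (1+0.0055833)^−144) = $1,544.00.
Monthly savings = $1,564.22 − $1,544.00 = $20.22.
Break-even = $1,525.00 / $20.22 = 75.42 → 76 months.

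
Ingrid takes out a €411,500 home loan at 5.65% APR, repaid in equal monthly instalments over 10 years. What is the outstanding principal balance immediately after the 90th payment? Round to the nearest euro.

With monthly rate i = 5.65%/12 = 0.0047083, the balance after k of n payments is P · [(1+i)^n − (1+i)^k] / [(1+i)^n − 1].
(1+0.0047083)^120 = 1.75711640 and (1+0.0047083)^90 = 1.52616117, so the balance is 411,500 × (1.75711640 − 1.52616117) / (1.75711640 − 1) = €125,526.38.

€125,526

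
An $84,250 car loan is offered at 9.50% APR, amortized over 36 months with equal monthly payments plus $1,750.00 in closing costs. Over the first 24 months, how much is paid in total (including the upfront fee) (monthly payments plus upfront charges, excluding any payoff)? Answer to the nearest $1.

$66,521

Monthly rate = 9.5%/12 = 0.0079167; payment = 84,250 × 0.0079167 / (1 − (1+0.0079167)^−36) = $2,698.78.
Total outlay = 24 × $2,698.78 + $1,750.00 = $66,520.72.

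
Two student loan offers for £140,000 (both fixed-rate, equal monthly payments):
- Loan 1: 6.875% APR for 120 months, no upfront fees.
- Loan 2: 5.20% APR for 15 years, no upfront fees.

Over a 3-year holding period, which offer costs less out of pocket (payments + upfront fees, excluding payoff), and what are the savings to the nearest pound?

Loan 1: monthly rate = 6.875%/12 = 0.0057292; payment = 140,000 × 0.0057292 / (1 − (1+0.0057292)^−120) = £1,616.51.
Loan 2: monthly rate = 5.2%/12 = 0.0043333; payment = 140,000 × 0.0043333 / (1 − (1+0.0043333)^−180) = £1,121.75.
Over 36 months: Loan 1 costs 36 × £1,616.51 = £58,194.36; Loan 2 costs 36 × £1,121.75 = £40,383.00.
Loan 2 is cheaper by £58,194.36 − £40,383.00 = £17,811.36.

Loan 2 by £17,811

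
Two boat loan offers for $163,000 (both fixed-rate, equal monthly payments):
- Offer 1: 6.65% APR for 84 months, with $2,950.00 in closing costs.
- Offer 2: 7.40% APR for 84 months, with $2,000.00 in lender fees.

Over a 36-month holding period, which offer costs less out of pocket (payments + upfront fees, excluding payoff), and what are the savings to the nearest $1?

Offer 1: at 6.65% the monthly rate is 0.0055417, so the payment is 163,000 × 0.0055417 / (1 − 1.0055417^−84) = $2,432.31.
Offer 2: monthly rate = 7.4%/12 = 0.0061667; payment = 163,000 × 0.0061667 / (1 − (1+0.0061667)^−84) = $2,492.10.
Over 36 months: Offer 1 costs 36 × $2,432.31 + $2,950.00 = $90,513.16; Offer 2 costs 36 × $2,492.10 + $2,000.00 = $91,715.60.
Offer 1 is cheaper by $91,715.60 − $90,513.16 = $1,202.44.

Offer 1 by $1,202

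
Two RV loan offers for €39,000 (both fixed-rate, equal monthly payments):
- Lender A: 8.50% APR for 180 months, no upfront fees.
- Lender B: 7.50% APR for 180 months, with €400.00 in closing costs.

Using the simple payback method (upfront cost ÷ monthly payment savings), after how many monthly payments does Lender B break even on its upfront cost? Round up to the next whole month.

18 months

Lender A: monthly rate = 8.5%/12 = 0.0070833; payment = 39,000 × 0.0070833 / (1 − (1+0.0070833)^−180) = €384.05.
Lender B: monthly rate = 7.5%/12 = 0.0062500; payment = 39,000 × 0.0062500 / (1 − (1+0.0062500)^−180) = €361.53.
Monthly savings = €384.05 − €361.53 = €22.52.
Break-even = €400.00 / €22.52 = 17.76 → 18 months.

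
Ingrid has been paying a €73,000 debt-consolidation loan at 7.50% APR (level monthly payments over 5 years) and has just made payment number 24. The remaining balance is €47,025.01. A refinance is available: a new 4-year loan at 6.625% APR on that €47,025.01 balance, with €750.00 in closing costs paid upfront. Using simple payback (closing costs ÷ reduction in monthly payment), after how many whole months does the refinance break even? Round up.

3 months

Current payment = 73,000 × 7.5%/12 / (1 − (1+0.0062500)^−60) = €1,462.77.
Refinanced payment = 47,025.01 × 0.0055208 / (1 − (1+0.0055208)^−48) = €1,117.91.
Monthly savings = €1,462.77 − €1,117.91 = €344.86.
Break-even = €750.00 / €344.86 = 2.17 → 3 months.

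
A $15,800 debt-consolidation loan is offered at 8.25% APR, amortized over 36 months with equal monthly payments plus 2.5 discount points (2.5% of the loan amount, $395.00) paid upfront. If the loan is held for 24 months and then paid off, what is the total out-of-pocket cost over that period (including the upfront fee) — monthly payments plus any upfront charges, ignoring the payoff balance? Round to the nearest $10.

At 8.25% the monthly rate is 0.0068750, so the payment is 15,800 × 0.0068750 / (1 − 1.0068750^−36) = $496.94.
Total outlay = 24 × $496.94 + $395.00 = $12,321.56.

$12,320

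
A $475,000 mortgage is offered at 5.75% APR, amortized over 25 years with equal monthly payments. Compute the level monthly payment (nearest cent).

$2,988.26

At 5.75% the monthly rate is 0.0047917, so the payment is 475,000 × 0.0047917 / (1 − 1.0047917^−300) = $2,988.26.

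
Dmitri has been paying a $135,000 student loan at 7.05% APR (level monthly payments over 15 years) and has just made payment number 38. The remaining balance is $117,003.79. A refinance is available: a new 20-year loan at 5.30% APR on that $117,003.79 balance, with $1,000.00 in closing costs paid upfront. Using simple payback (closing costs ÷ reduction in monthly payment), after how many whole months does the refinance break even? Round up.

3 months

Current payment = 135,000 × 7.05%/12 / (1 − (1+0.0058750)^−180) = $1,217.20.
Refinanced payment = 117,003.79 × 0.0044167 / (1 − (1+0.0044167)^−240) = $791.69.
Monthly savings = $1,217.20 − $791.69 = $425.51.
Break-even = $1,000.00 / $425.51 = 2.35 → 3 months.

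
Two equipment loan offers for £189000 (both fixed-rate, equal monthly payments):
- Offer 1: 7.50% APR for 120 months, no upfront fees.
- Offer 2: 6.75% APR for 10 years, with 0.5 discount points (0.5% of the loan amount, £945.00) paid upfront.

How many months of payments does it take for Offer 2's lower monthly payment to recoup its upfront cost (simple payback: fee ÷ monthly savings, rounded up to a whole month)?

13 months

Offer 1: monthly rate = 7.5%/12 = 0.0062500; payment = 189,000 × 0.0062500 / (1 − (1+0.0062500)^−120) = £2,243.46.
Offer 2: monthly rate = 6.75%/12 = 0.0056250; payment = 189,000 × 0.0056250 / (1 − (1+0.0056250)^−120) = £2,170.18.
Monthly savings = £2,243.46 − £2,170.18 = £73.28.
Break-even = £945.00 / £73.28 = 12.90 → 13 months.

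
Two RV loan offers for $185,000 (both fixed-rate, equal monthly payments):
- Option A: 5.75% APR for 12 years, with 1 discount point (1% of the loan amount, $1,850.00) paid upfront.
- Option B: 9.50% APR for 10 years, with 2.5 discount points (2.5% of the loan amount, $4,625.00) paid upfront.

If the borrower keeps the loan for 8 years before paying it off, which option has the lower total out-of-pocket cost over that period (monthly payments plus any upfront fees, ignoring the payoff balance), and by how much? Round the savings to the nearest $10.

Option A: monthly rate = 5.75%/12 = 0.0047917; payment = 185,000 × 0.0047917 / (1 − (1+0.0047917)^−144) = $1,781.48.
Option B: at 9.50% the monthly rate is 0.0079167, so the payment is 185,000 × 0.0079167 / (1 − 1.0079167^−120) = $2,393.85.
Over 96 months: Option A costs 96 × $1,781.48 + $1,850.00 = $172,872.08; Option B costs 96 × $2,393.85 + $4,625.00 = $234,434.60.
Option A is cheaper by $234,434.60 − $172,872.08 = $61,562.52.

Option A by $61,560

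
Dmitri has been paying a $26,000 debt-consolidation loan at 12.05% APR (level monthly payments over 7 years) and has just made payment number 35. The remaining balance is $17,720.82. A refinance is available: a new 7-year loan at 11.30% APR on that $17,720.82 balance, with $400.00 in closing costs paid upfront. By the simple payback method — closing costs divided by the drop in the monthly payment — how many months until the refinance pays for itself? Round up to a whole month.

Current payment = 26,000 × 12.05%/12 / (1 − (1+0.0100417)^−84) = $459.67.
Refinanced payment = 17,720.82 × 0.0094167 / (1 − (1+0.0094167)^−84) = $306.23.
Monthly savings = $459.67 − $306.23 = $153.44.
Break-even = $400.00 / $153.44 = 2.61 → 3 months.

3 months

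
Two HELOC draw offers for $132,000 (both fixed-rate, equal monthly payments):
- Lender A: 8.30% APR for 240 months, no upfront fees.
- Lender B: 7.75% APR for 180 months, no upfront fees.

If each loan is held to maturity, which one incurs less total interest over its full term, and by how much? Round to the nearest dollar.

Lender B by $47,282

Lender A: monthly rate = 8.3%/12 = 0.0069167; payment = 132,000 × 0.0069167 / (1 − (1+0.0069167)^−240) = $1,128.87.
Total interest on Lender A = 240 × $1,128.87 − $132,000 = $138,928.80.
Lender B: monthly rate = 7.75%/12 = 0.0064583; payment = 132,000 × 0.0064583 / (1 − (1+0.0064583)^−180) = $1,242.48.
Total interest on Lender B = 180 × $1,242.48 − $132,000 = $91,646.40.
Lender B is lower by $47,282.40.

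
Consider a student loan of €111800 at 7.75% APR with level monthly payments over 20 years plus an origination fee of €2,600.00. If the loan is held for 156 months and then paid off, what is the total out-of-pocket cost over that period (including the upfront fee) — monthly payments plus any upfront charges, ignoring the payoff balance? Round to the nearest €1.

Monthly rate = 7.75%/12 = 0.0064583; payment = 111,800 × 0.0064583 / (1 − (1+0.0064583)^−240) = €917.82.
Total outlay = 156 × €917.82 + €2,600.00 = €145,779.92.

€145,780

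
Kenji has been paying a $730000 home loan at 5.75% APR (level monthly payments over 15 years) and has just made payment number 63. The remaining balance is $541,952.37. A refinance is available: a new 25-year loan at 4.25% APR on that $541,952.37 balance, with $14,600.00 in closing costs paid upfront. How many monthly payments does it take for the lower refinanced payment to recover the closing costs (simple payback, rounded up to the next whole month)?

Current payment = 730,000 × 5.75%/12 / (1 − (1+0.0047917)^−180) = $6,061.99.
Refinanced payment = 541,952.37 × 0.0035417 / (1 − (1+0.0035417)^−300) = $2,935.96.
Monthly savings = $6,061.99 − $2,935.96 = $3,126.03.
Break-even = $14,600.00 / $3,126.03 = 4.67 → 5 months.

5 months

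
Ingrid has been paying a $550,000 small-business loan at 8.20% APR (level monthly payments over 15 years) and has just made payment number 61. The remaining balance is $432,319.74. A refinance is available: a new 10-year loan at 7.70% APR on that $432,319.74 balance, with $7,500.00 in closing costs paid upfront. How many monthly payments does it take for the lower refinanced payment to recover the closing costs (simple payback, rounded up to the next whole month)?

Current payment = 550,000 × 8.2%/12 / (1 − (1+0.0068333)^−180) = $5,319.79.
Refinanced payment = 432,319.74 × 0.0064167 / (1 − (1+0.0064167)^−120) = $5,176.95.
Monthly savings = $5,319.79 − $5,176.95 = $142.84.
Break-even = $7,500.00 / $142.84 = 52.51 → 53 months.

53 months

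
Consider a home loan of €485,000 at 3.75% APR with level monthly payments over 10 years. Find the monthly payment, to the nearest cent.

Monthly rate = 3.75%/12 = 0.0031250; payment = 485,000 × 0.0031250 / (1 − (1+0.0031250)^−120) = €4,852.97.

€4,852.97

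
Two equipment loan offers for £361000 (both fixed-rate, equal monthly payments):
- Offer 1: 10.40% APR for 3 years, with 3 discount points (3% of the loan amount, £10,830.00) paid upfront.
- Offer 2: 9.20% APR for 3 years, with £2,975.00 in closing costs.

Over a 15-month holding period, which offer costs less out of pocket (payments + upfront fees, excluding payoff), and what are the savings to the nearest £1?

Offer 2 by £10,900

Offer 1: at 10.40% the monthly rate is 0.0086667, so the payment is 361,000 × 0.0086667 / (1 − 1.0086667^−36) = £11,716.37.
Offer 2: monthly rate = 9.2%/12 = 0.0076667; payment = 361,000 × 0.0076667 / (1 − (1+0.0076667)^−36) = £11,513.34.
Over 15 months: Offer 1 costs 15 × £11,716.37 + £10,830.00 = £186,575.55; Offer 2 costs 15 × £11,513.34 + £2,975.00 = £175,675.10.
Offer 2 is cheaper by £186,575.55 − £175,675.10 = £10,900.45.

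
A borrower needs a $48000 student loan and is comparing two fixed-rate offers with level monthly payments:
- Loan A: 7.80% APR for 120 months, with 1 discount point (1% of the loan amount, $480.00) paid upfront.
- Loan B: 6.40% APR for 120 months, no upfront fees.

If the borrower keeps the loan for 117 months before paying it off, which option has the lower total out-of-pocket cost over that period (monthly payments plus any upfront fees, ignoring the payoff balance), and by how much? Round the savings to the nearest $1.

Loan B by $4,542

Loan A: at 7.80% the monthly rate is 0.0065000, so the payment is 48,000 × 0.0065000 / (1 − 1.0065000^−120) = $577.31.
Loan B: at 6.40% the monthly rate is 0.0053333, so the payment is 48,000 × 0.0053333 / (1 − 1.0053333^−120) = $542.59.
Over 117 months: Loan A costs 117 × $577.31 + $480.00 = $68,025.27; Loan B costs 117 × $542.59 = $63,483.03.
Loan B is cheaper by $68,025.27 − $63,483.03 = $4,542.24.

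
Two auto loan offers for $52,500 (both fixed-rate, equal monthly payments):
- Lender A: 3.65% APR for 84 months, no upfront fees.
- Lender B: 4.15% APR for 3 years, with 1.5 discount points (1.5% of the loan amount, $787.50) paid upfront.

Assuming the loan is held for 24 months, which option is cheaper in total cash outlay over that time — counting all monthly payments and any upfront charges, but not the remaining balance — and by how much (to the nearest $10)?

Lender A: at 3.65% the monthly rate is 0.0030417, so the payment is 52,500 × 0.0030417 / (1 − 1.0030417^−84) = $709.18.
Lender B: at 4.15% the monthly rate is 0.0034583, so the payment is 52,500 × 0.0034583 / (1 − 1.0034583^−36) = $1,553.51.
Over 24 months: Lender A costs 24 × $709.18 = $17,020.32; Lender B costs 24 × $1,553.51 + $787.50 = $38,071.74.
Lender A is cheaper by $38,071.74 − $17,020.32 = $21,051.42.

Lender A by $21,050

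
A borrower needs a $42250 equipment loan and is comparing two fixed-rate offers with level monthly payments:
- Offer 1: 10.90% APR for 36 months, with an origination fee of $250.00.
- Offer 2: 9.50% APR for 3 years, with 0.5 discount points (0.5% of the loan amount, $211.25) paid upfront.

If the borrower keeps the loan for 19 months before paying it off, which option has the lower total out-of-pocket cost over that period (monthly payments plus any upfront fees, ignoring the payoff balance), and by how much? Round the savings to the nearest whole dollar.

Offer 1: at 10.90% the monthly rate is 0.0090833, so the payment is 42,250 × 0.0090833 / (1 − 1.0090833^−36) = $1,381.21.
Offer 2: monthly rate = 9.5%/12 = 0.0079167; payment = 42,250 × 0.0079167 / (1 − (1+0.0079167)^−36) = $1,353.39.
Over 19 months: Offer 1 costs 19 × $1,381.21 + $250.00 = $26,492.99; Offer 2 costs 19 × $1,353.39 + $211.25 = $25,925.66.
Offer 2 is cheaper by $26,492.99 − $25,925.66 = $567.33.

Offer 2 by $567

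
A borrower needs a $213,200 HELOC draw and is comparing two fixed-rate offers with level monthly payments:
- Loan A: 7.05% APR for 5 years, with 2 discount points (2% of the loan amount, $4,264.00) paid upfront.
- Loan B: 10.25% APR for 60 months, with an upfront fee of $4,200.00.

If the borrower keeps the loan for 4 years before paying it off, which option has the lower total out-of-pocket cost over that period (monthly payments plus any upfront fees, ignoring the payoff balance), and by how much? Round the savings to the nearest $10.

Loan A by $15,750

Loan A: monthly rate = 7.05%/12 = 0.0058750; payment = 213,200 × 0.0058750 / (1 − (1+0.0058750)^−60) = $4,226.65.
Loan B: monthly rate = 10.25%/12 = 0.0085417; payment = 213,200 × 0.0085417 / (1 − (1+0.0085417)^−60) = $4,556.14.
Over 48 months: Loan A costs 48 × $4,226.65 + $4,264.00 = $207,143.20; Loan B costs 48 × $4,556.14 + $4,200.00 = $222,894.72.
Loan A is cheaper by $222,894.72 − $207,143.20 = $15,751.52.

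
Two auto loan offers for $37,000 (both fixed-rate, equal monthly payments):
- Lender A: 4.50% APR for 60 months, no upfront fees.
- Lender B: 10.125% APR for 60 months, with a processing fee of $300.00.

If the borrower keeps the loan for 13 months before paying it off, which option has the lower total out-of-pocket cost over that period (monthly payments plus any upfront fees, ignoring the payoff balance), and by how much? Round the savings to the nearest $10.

Lender A by $1,580

Lender A: monthly rate = 4.5%/12 = 0.0037500; payment = 37,000 × 0.0037500 / (1 − (1+0.0037500)^−60) = $689.79.
Lender B: monthly rate = 10.125%/12 = 0.0084375; payment = 37,000 × 0.0084375 / (1 − (1+0.0084375)^−60) = $788.42.
Over 13 months: Lender A costs 13 × $689.79 = $8,967.27; Lender B costs 13 × $788.42 + $300.00 = $10,549.46.
Lender A is cheaper by $10,549.46 − $8,967.27 = $1,582.19.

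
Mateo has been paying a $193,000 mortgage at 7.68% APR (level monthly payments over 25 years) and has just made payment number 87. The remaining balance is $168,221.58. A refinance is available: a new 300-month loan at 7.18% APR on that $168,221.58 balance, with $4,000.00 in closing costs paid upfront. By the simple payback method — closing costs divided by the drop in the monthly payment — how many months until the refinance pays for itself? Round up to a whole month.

17 months

Current payment = 193,000 × 7.68%/12 / (1 − (1+0.0064000)^−300) = $1,448.93.
Refinanced payment = 168,221.58 × 0.0059833 / (1 − (1+0.0059833)^−300) = $1,208.34.
Monthly savings = $1,448.93 − $1,208.34 = $240.59.
Break-even = $4,000.00 / $240.59 = 16.63 → 17 months.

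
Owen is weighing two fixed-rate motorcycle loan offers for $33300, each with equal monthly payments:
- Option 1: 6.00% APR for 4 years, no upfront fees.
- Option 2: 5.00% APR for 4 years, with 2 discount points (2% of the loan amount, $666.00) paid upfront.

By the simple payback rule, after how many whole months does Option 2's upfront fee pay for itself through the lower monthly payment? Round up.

Option 1: at 6.00% the monthly rate is 0.0050000, so the payment is 33,300 × 0.0050000 / (1 − 1.0050000^−48) = $782.05.
Option 2: at 5.00% the monthly rate is 0.0041667, so the payment is 33,300 × 0.0041667 / (1 − 1.0041667^−48) = $766.88.
Monthly savings = $782.05 − $766.88 = $15.17.
Break-even = $666.00 / $15.17 = 43.90 → 44 months.

44 months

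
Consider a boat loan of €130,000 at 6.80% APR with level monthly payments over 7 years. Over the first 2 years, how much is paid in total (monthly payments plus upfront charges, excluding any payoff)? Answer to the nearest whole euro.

€46,785

At 6.80% the monthly rate is 0.0056667, so the payment is 130,000 × 0.0056667 / (1 − 1.0056667^−84) = €1,949.36.
Total outlay = 24 × €1,949.36 = €46,784.64.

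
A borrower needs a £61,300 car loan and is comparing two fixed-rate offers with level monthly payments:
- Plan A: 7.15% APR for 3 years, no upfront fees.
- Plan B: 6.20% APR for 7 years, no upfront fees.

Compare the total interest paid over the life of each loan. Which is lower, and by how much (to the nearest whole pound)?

Plan A: monthly rate = 7.15%/12 = 0.0059583; payment = 61,300 × 0.0059583 / (1 − (1+0.0059583)^−36) = £1,896.97.
Total interest on Plan A = 36 × £1,896.97 − £61,300 = £6,990.92.
Plan B: at 6.20% the monthly rate is 0.0051667, so the payment is 61,300 × 0.0051667 / (1 − 1.0051667^−84) = £901.39.
Total interest on Plan B = 84 × £901.39 − £61,300 = £14,416.76.
Plan A is lower by £7,425.84.

Plan A by £7,426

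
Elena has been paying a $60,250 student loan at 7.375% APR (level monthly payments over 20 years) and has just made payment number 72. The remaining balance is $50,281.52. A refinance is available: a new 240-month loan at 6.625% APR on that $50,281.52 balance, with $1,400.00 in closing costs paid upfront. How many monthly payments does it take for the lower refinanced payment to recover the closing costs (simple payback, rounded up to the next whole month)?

14 months

Current payment = 60,250 × 7.375%/12 / (1 − (1+0.0061458)^−240) = $480.78.
Refinanced payment = 50,281.52 × 0.0055208 / (1 − (1+0.0055208)^−240) = $378.59.
Monthly savings = $480.78 − $378.59 = $102.19.
Break-even = $1,400.00 / $102.19 = 13.70 → 14 months.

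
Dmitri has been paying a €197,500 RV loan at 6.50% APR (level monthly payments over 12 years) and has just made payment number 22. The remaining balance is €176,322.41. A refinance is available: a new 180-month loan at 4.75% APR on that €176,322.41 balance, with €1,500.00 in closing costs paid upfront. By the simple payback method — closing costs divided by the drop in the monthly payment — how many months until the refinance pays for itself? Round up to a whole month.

Current payment = 197,500 × 6.5%/12 / (1 − (1+0.0054167)^−144) = €1,978.79.
Refinanced payment = 176,322.41 × 0.0039583 / (1 − (1+0.0039583)^−180) = €1,371.49.
Monthly savings = €1,978.79 − €1,371.49 = €607.30.
Break-even = €1,500.00 / €607.30 = 2.47 → 3 months.

3 months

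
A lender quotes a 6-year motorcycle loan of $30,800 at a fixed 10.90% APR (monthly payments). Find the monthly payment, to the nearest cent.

At 10.90% the monthly rate is 0.0090833, so the payment is 30,800 × 0.0090833 / (1 − 1.0090833^−72) = $584.67.

$584.67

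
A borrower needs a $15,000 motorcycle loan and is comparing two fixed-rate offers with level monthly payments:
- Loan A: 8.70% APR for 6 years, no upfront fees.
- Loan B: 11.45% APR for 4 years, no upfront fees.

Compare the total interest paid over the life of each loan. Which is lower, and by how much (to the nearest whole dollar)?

Loan A: monthly rate = 8.7%/12 = 0.0072500; payment = 15,000 × 0.0072500 / (1 − (1+0.0072500)^−72) = $268.16.
Total interest on Loan A = 72 × $268.16 − $15,000 = $4,307.52.
Loan B: monthly rate = 11.45%/12 = 0.0095417; payment = 15,000 × 0.0095417 / (1 − (1+0.0095417)^−48) = $390.97.
Total interest on Loan B = 48 × $390.97 − $15,000 = $3,766.56.
Loan B is lower by $540.96.

Loan B by $541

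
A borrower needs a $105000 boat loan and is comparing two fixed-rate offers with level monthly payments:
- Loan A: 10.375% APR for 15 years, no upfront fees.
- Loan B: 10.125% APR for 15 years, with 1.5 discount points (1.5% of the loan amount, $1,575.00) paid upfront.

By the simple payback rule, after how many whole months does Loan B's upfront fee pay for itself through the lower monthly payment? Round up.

Loan A: monthly rate = 10.375%/12 = 0.0086458; payment = 105,000 × 0.0086458 / (1 − (1+0.0086458)^−180) = $1,152.55.
Loan B: at 10.125% the monthly rate is 0.0084375, so the payment is 105,000 × 0.0084375 / (1 − 1.0084375^−180) = $1,136.38.
Monthly savings = $1,152.55 − $1,136.38 = $16.17.
Break-even = $1,575.00 / $16.17 = 97.40 → 98 months.

98 months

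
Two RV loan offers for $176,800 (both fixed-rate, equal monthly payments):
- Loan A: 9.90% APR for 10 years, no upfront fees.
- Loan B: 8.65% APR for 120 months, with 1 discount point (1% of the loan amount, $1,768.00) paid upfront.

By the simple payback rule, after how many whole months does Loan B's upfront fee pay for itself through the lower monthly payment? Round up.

Loan A: at 9.90% the monthly rate is 0.0082500, so the payment is 176,800 × 0.0082500 / (1 − 1.0082500^−120) = $2,326.65.
Loan B: monthly rate = 8.65%/12 = 0.0072083; payment = 176,800 × 0.0072083 / (1 − (1+0.0072083)^−120) = $2,206.28.
Monthly savings = $2,326.65 − $2,206.28 = $120.37.
Break-even = $1,768.00 / $120.37 = 14.69 → 15 months.

15 months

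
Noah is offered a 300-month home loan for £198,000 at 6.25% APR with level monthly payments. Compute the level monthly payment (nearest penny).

At 6.25% the monthly rate is 0.0052083, so the payment is 198,000 × 0.0052083 / (1 − 1.0052083^−300) = £1,306.15.

£1,306.15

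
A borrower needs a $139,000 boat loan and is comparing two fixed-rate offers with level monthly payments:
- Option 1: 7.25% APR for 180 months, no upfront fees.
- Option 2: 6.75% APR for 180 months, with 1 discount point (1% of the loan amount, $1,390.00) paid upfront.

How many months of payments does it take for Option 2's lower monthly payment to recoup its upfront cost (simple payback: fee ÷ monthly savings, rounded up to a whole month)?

36 months

Option 1: at 7.25% the monthly rate is 0.0060417, so the payment is 139,000 × 0.0060417 / (1 − 1.0060417^−180) = $1,268.88.
Option 2: at 6.75% the monthly rate is 0.0056250, so the payment is 139,000 × 0.0056250 / (1 − 1.0056250^−180) = $1,230.02.
Monthly savings = $1,268.88 − $1,230.02 = $38.86.
Break-even = $1,390.00 / $38.86 = 35.77 → 36 months.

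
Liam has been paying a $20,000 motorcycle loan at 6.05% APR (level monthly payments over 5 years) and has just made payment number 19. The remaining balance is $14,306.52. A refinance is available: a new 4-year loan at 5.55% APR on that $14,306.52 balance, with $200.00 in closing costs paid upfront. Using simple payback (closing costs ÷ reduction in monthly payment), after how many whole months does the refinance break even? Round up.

Current payment = 20,000 × 6.05%/12 / (1 − (1+0.0050417)^−60) = $387.12.
Refinanced payment = 14,306.52 × 0.0046250 / (1 − (1+0.0046250)^−48) = $333.05.
Monthly savings = $387.12 − $333.05 = $54.07.
Break-even = $200.00 / $54.07 = 3.70 → 4 months.

4 months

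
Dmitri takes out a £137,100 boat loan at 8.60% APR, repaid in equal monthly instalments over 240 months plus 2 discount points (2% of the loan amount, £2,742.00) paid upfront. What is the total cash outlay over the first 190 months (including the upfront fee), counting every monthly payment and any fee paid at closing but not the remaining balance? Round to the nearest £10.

Monthly rate = 8.6%/12 = 0.0071667; payment = 137,100 × 0.0071667 / (1 − (1+0.0071667)^−240) = £1,198.48.
Total outlay = 190 × £1,198.48 + £2,742.00 = £230,453.20.

£230,450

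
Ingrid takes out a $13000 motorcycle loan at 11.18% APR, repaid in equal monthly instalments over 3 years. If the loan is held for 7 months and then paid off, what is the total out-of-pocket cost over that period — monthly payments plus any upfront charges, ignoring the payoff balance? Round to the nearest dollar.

Monthly rate = 11.18%/12 = 0.0093167; payment = 13,000 × 0.0093167 / (1 − (1+0.0093167)^−36) = $426.71.
Total outlay = 7 × $426.71 = $2,986.97.

$2,987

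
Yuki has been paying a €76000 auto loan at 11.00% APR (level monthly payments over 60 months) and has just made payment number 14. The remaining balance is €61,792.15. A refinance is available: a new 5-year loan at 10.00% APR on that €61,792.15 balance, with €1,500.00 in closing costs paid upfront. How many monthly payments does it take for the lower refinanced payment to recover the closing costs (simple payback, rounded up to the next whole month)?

5 months

Current payment = 76,000 × 11%/12 / (1 − (1+0.0091667)^−60) = €1,652.42.
Refinanced payment = 61,792.15 × 0.0083333 / (1 − (1+0.0083333)^−60) = €1,312.90.
Monthly savings = €1,652.42 − €1,312.90 = €339.52.
Break-even = €1,500.00 / €339.52 = 4.42 → 5 months.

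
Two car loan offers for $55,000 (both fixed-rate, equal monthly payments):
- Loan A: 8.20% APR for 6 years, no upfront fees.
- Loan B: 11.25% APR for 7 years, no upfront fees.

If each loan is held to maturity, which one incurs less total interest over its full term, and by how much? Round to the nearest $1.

Loan A: monthly rate = 8.2%/12 = 0.0068333; payment = 55,000 × 0.0068333 / (1 − (1+0.0068333)^−72) = $969.71.
Total interest on Loan A = 72 × $969.71 − $55,000 = $14,819.12.
Loan B: monthly rate = 11.25%/12 = 0.0093750; payment = 55,000 × 0.0093750 / (1 − (1+0.0093750)^−84) = $948.98.
Total interest on Loan B = 84 × $948.98 − $55,000 = $24,714.32.
Loan A is lower by $9,895.20.

Loan A by $9,895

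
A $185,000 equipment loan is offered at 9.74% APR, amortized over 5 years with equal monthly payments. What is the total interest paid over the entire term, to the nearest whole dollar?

Monthly rate = 9.74%/12 = 0.0081167; payment = 185,000 × 0.0081167 / (1 − (1+0.0081167)^−60) = $3,907.08.
Total paid = 60 × $3,907.08 = $234,424.80; interest = $234,424.80 − $185,000 = $49,424.80.

$49,425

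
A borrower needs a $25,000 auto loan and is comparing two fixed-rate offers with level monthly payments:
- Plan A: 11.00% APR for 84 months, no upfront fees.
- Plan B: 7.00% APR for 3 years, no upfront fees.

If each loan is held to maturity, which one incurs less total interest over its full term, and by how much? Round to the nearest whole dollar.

Plan B by $8,168

Plan A: monthly rate = 11%/12 = 0.0091667; payment = 25,000 × 0.0091667 / (1 − (1+0.0091667)^−84) = $428.06.
Total interest on Plan A = 84 × $428.06 − $25,000 = $10,957.04.
Plan B: at 7.00% the monthly rate is 0.0058333, so the payment is 25,000 × 0.0058333 / (1 − 1.0058333^−36) = $771.93.
Total interest on Plan B = 36 × $771.93 − $25,000 = $2,789.48.
Plan B is lower by $8,167.56.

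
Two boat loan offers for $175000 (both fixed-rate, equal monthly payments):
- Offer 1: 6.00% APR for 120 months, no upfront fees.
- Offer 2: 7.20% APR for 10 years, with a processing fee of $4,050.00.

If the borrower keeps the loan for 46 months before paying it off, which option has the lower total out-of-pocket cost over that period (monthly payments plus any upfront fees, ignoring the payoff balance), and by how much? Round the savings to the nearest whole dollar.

Offer 1 by $8,978

Offer 1: at 6.00% the monthly rate is 0.0050000, so the payment is 175,000 × 0.0050000 / (1 − 1.0050000^−120) = $1,942.86.
Offer 2: at 7.20% the monthly rate is 0.0060000, so the payment is 175,000 × 0.0060000 / (1 − 1.0060000^−120) = $2,049.98.
Over 46 months: Offer 1 costs 46 × $1,942.86 = $89,371.56; Offer 2 costs 46 × $2,049.98 + $4,050.00 = $98,349.08.
Offer 1 is cheaper by $98,349.08 − $89,371.56 = $8,977.52.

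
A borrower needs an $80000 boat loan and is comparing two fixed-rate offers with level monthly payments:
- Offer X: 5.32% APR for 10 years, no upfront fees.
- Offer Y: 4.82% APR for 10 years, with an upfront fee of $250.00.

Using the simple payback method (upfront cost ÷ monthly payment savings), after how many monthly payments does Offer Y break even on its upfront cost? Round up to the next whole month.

13 months

Offer X: at 5.32% the monthly rate is 0.0044333, so the payment is 80,000 × 0.0044333 / (1 − 1.0044333^−120) = $861.09.
Offer Y: monthly rate = 4.82%/12 = 0.0040167; payment = 80,000 × 0.0040167 / (1 − (1+0.0040167)^−120) = $841.50.
Monthly savings = $861.09 − $841.50 = $19.59.
Break-even = $250.00 / $19.59 = 12.76 → 13 months.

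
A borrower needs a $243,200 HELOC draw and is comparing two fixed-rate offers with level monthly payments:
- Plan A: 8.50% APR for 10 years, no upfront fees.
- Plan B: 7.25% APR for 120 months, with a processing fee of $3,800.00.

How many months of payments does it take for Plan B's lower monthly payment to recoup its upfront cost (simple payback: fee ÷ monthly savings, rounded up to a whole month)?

Plan A: monthly rate = 8.5%/12 = 0.0070833; payment = 243,200 × 0.0070833 / (1 − (1+0.0070833)^−120) = $3,015.33.
Plan B: at 7.25% the monthly rate is 0.0060417, so the payment is 243,200 × 0.0060417 / (1 − 1.0060417^−120) = $2,855.19.
Monthly savings = $3,015.33 − $2,855.19 = $160.14.
Break-even = $3,800.00 / $160.14 = 23.73 → 24 months.

24 months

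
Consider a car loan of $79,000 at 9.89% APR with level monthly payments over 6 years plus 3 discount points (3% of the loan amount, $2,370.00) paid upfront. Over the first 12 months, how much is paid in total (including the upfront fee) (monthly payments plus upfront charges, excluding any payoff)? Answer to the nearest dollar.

At 9.89% the monthly rate is 0.0082417, so the payment is 79,000 × 0.0082417 / (1 − 1.0082417^−72) = $1,459.16.
Total outlay = 12 × $1,459.16 + $2,370.00 = $19,879.92.

$19,880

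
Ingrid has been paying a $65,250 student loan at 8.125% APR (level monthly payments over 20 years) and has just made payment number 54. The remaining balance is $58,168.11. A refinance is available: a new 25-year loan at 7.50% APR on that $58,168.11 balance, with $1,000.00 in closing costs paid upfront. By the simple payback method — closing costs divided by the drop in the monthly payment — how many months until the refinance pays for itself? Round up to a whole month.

9 months

Current payment = 65,250 × 8.125%/12 / (1 − (1+0.0067708)^−240) = $550.86.
Refinanced payment = 58,168.11 × 0.0062500 / (1 − (1+0.0062500)^−300) = $429.86.
Monthly savings = $550.86 − $429.86 = $121.00.
Break-even = $1,000.00 / $121.00 = 8.26 → 9 months.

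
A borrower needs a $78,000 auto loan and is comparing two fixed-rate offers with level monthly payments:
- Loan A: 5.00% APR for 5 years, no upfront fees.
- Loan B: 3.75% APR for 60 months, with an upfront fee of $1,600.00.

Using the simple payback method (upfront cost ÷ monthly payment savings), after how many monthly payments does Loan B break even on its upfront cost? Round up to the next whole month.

37 months

Loan A: monthly rate = 5%/12 = 0.0041667; payment = 78,000 × 0.0041667 / (1 − (1+0.0041667)^−60) = $1,471.96.
Loan B: at 3.75% the monthly rate is 0.0031250, so the payment is 78,000 × 0.0031250 / (1 − 1.0031250^−60) = $1,427.71.
Monthly savings = $1,471.96 − $1,427.71 = $44.25.
Break-even = $1,600.00 / $44.25 = 36.16 → 37 months.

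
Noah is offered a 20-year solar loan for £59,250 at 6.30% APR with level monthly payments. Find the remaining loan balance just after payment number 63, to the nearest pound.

£50,039

With monthly rate i = 6.3%/12 = 0.0052500, the balance after k of n payments is P · [(1+i)^n − (1+i)^k] / [(1+i)^n − 1].
(1+0.0052500)^240 = 3.51382093 and (1+0.0052500)^63 = 1.39080791, so the balance is 59,250 × (3.51382093 − 1.39080791) / (3.51382093 − 1) = £50,038.78.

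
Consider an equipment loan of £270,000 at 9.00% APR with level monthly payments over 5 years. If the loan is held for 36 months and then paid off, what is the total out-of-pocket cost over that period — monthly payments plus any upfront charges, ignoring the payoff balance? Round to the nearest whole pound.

At 9.00% the monthly rate is 0.0075000, so the payment is 270,000 × 0.0075000 / (1 − 1.0075000^−60) = £5,604.76.
Total outlay = 36 × £5,604.76 = £201,771.36.

£201,771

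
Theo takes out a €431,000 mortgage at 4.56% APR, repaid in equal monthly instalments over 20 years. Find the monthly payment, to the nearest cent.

Monthly rate = 4.56%/12 = 0.0038000; payment = 431,000 × 0.0038000 / (1 − (1+0.0038000)^−240) = €2,740.70.

€2,740.70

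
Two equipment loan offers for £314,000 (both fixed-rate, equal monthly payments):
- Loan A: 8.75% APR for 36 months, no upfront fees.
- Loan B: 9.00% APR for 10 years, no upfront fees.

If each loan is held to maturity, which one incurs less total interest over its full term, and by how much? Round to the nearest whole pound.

Loan A: at 8.75% the monthly rate is 0.0072917, so the payment is 314,000 × 0.0072917 / (1 − 1.0072917^−36) = £9,948.62.
Total interest on Loan A = 36 × £9,948.62 − £314,000 = £44,150.32.
Loan B: monthly rate = 9%/12 = 0.0075000; payment = 314,000 × 0.0075000 / (1 − (1+0.0075000)^−120) = £3,977.62.
Total interest on Loan B = 120 × £3,977.62 − £314,000 = £163,314.40.
Loan A is lower by £119,164.08.

Loan A by £119,164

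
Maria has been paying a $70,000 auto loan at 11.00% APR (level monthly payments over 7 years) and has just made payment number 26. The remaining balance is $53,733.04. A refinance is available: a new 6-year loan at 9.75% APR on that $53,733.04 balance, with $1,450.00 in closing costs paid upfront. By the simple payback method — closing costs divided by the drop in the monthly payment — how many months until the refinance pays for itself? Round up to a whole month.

7 months

Current payment = 70,000 × 11%/12 / (1 − (1+0.0091667)^−84) = $1,198.57.
Refinanced payment = 53,733.04 × 0.0081250 / (1 − (1+0.0081250)^−72) = $988.69.
Monthly savings = $1,198.57 − $988.69 = $209.88.
Break-even = $1,450.00 / $209.88 = 6.91 → 7 months.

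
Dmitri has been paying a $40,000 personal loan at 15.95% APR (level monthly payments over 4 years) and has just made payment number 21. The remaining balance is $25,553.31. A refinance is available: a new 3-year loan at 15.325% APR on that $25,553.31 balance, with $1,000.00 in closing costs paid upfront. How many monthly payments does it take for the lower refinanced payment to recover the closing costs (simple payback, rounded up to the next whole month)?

Current payment = 40,000 × 15.95%/12 / (1 − (1+0.0132917)^−48) = $1,132.59.
Refinanced payment = 25,553.31 × 0.0127708 / (1 − (1+0.0127708)^−36) = $889.89.
Monthly savings = $1,132.59 − $889.89 = $242.70.
Break-even = $1,000.00 / $242.70 = 4.12 → 5 months.

5 months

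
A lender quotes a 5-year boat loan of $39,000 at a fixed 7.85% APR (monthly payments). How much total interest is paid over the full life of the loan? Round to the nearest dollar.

Monthly rate = 7.85%/12 = 0.0065417; payment = 39,000 × 0.0065417 / (1 − (1+0.0065417)^−60) = $787.98.
Total paid = 60 × $787.98 = $47,278.80; interest = $47,278.80 − $39,000 = $8,278.80.

$8,279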